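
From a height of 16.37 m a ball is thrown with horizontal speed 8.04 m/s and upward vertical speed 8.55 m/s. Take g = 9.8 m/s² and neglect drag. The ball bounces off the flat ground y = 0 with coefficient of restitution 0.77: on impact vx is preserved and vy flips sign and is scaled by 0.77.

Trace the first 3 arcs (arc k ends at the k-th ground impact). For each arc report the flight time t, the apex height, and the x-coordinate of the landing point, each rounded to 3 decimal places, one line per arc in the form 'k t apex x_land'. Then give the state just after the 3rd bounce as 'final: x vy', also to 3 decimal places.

Arc 1: start y=16.370, vy=8.550 → t=2.898, apex=20.100, x_land=23.298, impact vy=-19.848
  bounce: vy ← 0.77·19.848 = 15.283
Arc 2: start y=0.000, vy=15.283 → t=3.119, apex=11.917, x_land=48.375, impact vy=-15.283
  bounce: vy ← 0.77·15.283 = 11.768
Arc 3: start y=0.000, vy=11.768 → t=2.402, apex=7.066, x_land=67.684, impact vy=-11.768
  bounce: vy ← 0.77·11.768 = 9.061

1 2.898 20.100 23.298
2 3.119 11.917 48.375
3 2.402 7.066 67.684
final: 67.684 9.061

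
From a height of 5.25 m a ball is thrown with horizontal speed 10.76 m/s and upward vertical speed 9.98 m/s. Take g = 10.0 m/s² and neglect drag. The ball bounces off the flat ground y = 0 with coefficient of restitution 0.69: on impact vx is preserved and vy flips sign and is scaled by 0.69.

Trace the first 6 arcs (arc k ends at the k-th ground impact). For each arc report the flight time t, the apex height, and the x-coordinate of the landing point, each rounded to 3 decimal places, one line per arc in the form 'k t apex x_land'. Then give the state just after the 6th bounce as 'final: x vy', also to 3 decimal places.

Arc 1: start y=5.250, vy=9.980 → t=2.428, apex=10.230, x_land=26.129, impact vy=-14.304
  bounce: vy ← 0.69·14.304 = 9.870
Arc 2: start y=0.000, vy=9.870 → t=1.974, apex=4.871, x_land=47.369, impact vy=-9.870
  bounce: vy ← 0.69·9.870 = 6.810
Arc 3: start y=0.000, vy=6.810 → t=1.362, apex=2.319, x_land=62.024, impact vy=-6.810
  bounce: vy ← 0.69·6.810 = 4.699
Arc 4: start y=0.000, vy=4.699 → t=0.940, apex=1.104, x_land=72.136, impact vy=-4.699
  bounce: vy ← 0.69·4.699 = 3.242
Arc 5: start y=0.000, vy=3.242 → t=0.648, apex=0.526, x_land=79.114, impact vy=-3.242
  bounce: vy ← 0.69·3.242 = 2.237
Arc 6: start y=0.000, vy=2.237 → t=0.447, apex=0.250, x_land=83.928, impact vy=-2.237
  bounce: vy ← 0.69·2.237 = 1.544

1 2.428 10.230 26.129
2 1.974 4.871 47.369
3 1.362 2.319 62.024
4 0.940 1.104 72.136
5 0.648 0.526 79.114
6 0.447 0.250 83.928
final: 83.928 1.544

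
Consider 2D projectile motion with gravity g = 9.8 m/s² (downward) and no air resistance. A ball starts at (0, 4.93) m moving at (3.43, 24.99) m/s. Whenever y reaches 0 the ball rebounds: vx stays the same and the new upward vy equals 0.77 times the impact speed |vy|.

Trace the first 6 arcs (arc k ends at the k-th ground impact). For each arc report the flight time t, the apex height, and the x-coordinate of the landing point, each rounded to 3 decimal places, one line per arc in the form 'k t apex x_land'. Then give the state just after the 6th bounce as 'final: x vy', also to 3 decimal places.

Arc 1: start y=4.930, vy=24.990 → t=5.290, apex=36.792, x_land=18.145, impact vy=-26.854
  bounce: vy ← 0.77·26.854 = 20.677
Arc 2: start y=0.000, vy=20.677 → t=4.220, apex=21.814, x_land=32.620, impact vy=-20.677
  bounce: vy ← 0.77·20.677 = 15.922
Arc 3: start y=0.000, vy=15.922 → t=3.249, apex=12.934, x_land=43.765, impact vy=-15.922
  bounce: vy ← 0.77·15.922 = 12.260
Arc 4: start y=0.000, vy=12.260 → t=2.502, apex=7.668, x_land=52.346, impact vy=-12.260
  bounce: vy ← 0.77·12.260 = 9.440
Arc 5: start y=0.000, vy=9.440 → t=1.927, apex=4.547, x_land=58.954, impact vy=-9.440
  bounce: vy ← 0.77·9.440 = 7.269
Arc 6: start y=0.000, vy=7.269 → t=1.483, apex=2.696, x_land=64.043, impact vy=-7.269
  bounce: vy ← 0.77·7.269 = 5.597

1 5.290 36.792 18.145
2 4.220 21.814 32.620
3 3.249 12.934 43.765
4 2.502 7.668 52.346
5 1.927 4.547 58.954
6 1.483 2.696 64.043
final: 64.043 5.597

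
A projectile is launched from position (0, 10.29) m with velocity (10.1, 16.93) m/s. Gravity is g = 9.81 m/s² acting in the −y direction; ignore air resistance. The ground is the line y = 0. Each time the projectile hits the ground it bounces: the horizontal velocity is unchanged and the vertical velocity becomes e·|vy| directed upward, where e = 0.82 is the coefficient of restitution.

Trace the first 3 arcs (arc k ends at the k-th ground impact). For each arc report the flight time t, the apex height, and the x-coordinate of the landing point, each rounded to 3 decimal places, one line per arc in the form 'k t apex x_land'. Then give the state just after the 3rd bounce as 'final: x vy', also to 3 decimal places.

Arc 1: start y=10.290, vy=16.930 → t=3.979, apex=24.899, x_land=40.186, impact vy=-22.102
  bounce: vy ← 0.82·22.102 = 18.124
Arc 2: start y=0.000, vy=18.124 → t=3.695, apex=16.742, x_land=77.506, impact vy=-18.124
  bounce: vy ← 0.82·18.124 = 14.862
Arc 3: start y=0.000, vy=14.862 → t=3.030, apex=11.257, x_land=108.108, impact vy=-14.862
  bounce: vy ← 0.82·14.862 = 12.187

1 3.979 24.899 40.186
2 3.695 16.742 77.506
3 3.030 11.257 108.108
final: 108.108 12.187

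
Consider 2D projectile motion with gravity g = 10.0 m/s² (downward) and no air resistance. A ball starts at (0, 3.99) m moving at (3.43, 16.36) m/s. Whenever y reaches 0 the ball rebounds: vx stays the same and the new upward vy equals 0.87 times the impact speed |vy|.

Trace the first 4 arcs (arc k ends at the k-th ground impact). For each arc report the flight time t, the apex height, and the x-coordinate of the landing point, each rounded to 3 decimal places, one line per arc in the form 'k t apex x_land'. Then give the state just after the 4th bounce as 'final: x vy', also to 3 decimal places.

Arc 1: start y=3.990, vy=16.360 → t=3.500, apex=17.372, x_land=12.005, impact vy=-18.640
  bounce: vy ← 0.87·18.640 = 16.217
Arc 2: start y=0.000, vy=16.217 → t=3.243, apex=13.149, x_land=23.130, impact vy=-16.217
  bounce: vy ← 0.87·16.217 = 14.109
Arc 3: start y=0.000, vy=14.109 → t=2.822, apex=9.953, x_land=32.808, impact vy=-14.109
  bounce: vy ← 0.87·14.109 = 12.274
Arc 4: start y=0.000, vy=12.274 → t=2.455, apex=7.533, x_land=41.229, impact vy=-12.274
  bounce: vy ← 0.87·12.274 = 10.679

1 3.500 17.372 12.005
2 3.243 13.149 23.130
3 2.822 9.953 32.808
4 2.455 7.533 41.229
final: 41.229 10.679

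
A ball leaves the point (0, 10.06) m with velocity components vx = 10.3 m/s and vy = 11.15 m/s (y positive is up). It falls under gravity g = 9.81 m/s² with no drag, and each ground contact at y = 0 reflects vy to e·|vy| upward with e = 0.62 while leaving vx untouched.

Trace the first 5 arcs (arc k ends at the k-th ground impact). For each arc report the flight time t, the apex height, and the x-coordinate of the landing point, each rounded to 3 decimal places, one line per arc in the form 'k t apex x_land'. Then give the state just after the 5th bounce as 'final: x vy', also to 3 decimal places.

Arc 1: start y=10.060, vy=11.150 → t=2.965, apex=16.397, x_land=30.539, impact vy=-17.936
  bounce: vy ← 0.62·17.936 = 11.120
Arc 2: start y=0.000, vy=11.120 → t=2.267, apex=6.303, x_land=53.890, impact vy=-11.120
  bounce: vy ← 0.62·11.120 = 6.895
Arc 3: start y=0.000, vy=6.895 → t=1.406, apex=2.423, x_land=68.368, impact vy=-6.895
  bounce: vy ← 0.62·6.895 = 4.275
Arc 4: start y=0.000, vy=4.275 → t=0.871, apex=0.931, x_land=77.345, impact vy=-4.275
  bounce: vy ← 0.62·4.275 = 2.650
Arc 5: start y=0.000, vy=2.650 → t=0.540, apex=0.358, x_land=82.910, impact vy=-2.650
  bounce: vy ← 0.62·2.650 = 1.643

1 2.965 16.397 30.539
2 2.267 6.303 53.890
3 1.406 2.423 68.368
4 0.871 0.931 77.345
5 0.540 0.358 82.910
final: 82.910 1.643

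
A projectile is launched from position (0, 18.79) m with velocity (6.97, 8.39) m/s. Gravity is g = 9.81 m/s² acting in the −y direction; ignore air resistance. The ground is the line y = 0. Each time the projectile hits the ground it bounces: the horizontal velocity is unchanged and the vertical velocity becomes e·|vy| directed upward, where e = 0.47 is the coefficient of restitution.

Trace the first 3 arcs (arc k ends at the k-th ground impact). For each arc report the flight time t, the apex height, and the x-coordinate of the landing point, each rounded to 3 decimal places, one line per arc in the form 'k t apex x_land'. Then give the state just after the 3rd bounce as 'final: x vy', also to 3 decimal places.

Arc 1: start y=18.790, vy=8.390 → t=2.991, apex=22.378, x_land=20.849, impact vy=-20.954
  bounce: vy ← 0.47·20.954 = 9.848
Arc 2: start y=0.000, vy=9.848 → t=2.008, apex=4.943, x_land=34.843, impact vy=-9.848
  bounce: vy ← 0.47·9.848 = 4.629
Arc 3: start y=0.000, vy=4.629 → t=0.944, apex=1.092, x_land=41.420, impact vy=-4.629
  bounce: vy ← 0.47·4.629 = 2.175

1 2.991 22.378 20.849
2 2.008 4.943 34.843
3 0.944 1.092 41.420
final: 41.420 2.175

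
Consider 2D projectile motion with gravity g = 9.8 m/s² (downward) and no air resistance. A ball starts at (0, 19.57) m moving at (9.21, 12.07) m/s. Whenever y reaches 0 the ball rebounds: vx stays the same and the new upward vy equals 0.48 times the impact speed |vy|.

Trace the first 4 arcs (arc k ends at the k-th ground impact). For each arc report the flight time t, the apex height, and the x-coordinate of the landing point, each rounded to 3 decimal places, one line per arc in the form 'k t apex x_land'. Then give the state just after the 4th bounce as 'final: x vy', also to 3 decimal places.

1 3.579 27.003 32.964
2 2.254 6.221 53.720
3 1.082 1.433 63.682
4 0.519 0.330 68.464
final: 68.464 1.221

Arc 1: start y=19.570, vy=12.070 → t=3.579, apex=27.003, x_land=32.964, impact vy=-23.006
  bounce: vy ← 0.48·23.006 = 11.043
Arc 2: start y=0.000, vy=11.043 → t=2.254, apex=6.221, x_land=53.720, impact vy=-11.043
  bounce: vy ← 0.48·11.043 = 5.300
Arc 3: start y=0.000, vy=5.300 → t=1.082, apex=1.433, x_land=63.682, impact vy=-5.300
  bounce: vy ← 0.48·5.300 = 2.544
Arc 4: start y=0.000, vy=2.544 → t=0.519, apex=0.330, x_land=68.464, impact vy=-2.544
  bounce: vy ← 0.48·2.544 = 1.221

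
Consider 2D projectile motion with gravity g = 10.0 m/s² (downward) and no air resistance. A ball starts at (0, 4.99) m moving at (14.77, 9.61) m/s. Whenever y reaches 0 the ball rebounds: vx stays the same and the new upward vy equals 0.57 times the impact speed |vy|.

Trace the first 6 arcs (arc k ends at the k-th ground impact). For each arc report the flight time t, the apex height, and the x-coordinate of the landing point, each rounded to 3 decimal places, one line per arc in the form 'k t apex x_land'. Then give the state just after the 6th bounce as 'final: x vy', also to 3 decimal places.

1 2.347 9.608 34.668
2 1.580 3.122 58.008
3 0.901 1.014 71.312
4 0.513 0.330 78.896
5 0.293 0.107 83.218
6 0.167 0.035 85.682
final: 85.682 0.475

Arc 1: start y=4.990, vy=9.610 → t=2.347, apex=9.608, x_land=34.668, impact vy=-13.862
  bounce: vy ← 0.57·13.862 = 7.901
Arc 2: start y=0.000, vy=7.901 → t=1.580, apex=3.122, x_land=58.008, impact vy=-7.901
  bounce: vy ← 0.57·7.901 = 4.504
Arc 3: start y=0.000, vy=4.504 → t=0.901, apex=1.014, x_land=71.312, impact vy=-4.504
  bounce: vy ← 0.57·4.504 = 2.567
Arc 4: start y=0.000, vy=2.567 → t=0.513, apex=0.330, x_land=78.896, impact vy=-2.567
  bounce: vy ← 0.57·2.567 = 1.463
Arc 5: start y=0.000, vy=1.463 → t=0.293, apex=0.107, x_land=83.218, impact vy=-1.463
  bounce: vy ← 0.57·1.463 = 0.834
Arc 6: start y=0.000, vy=0.834 → t=0.167, apex=0.035, x_land=85.682, impact vy=-0.834
  bounce: vy ← 0.57·0.834 = 0.475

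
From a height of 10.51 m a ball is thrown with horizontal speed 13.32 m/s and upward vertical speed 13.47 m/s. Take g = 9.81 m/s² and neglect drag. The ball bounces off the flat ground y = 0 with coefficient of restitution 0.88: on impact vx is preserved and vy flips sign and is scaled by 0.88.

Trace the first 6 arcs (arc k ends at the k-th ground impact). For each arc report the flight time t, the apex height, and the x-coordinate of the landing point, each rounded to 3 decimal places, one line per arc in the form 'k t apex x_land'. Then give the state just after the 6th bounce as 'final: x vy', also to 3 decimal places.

1 3.380 19.758 45.023
2 3.532 15.300 92.074
3 3.108 11.849 133.478
4 2.735 9.176 169.914
5 2.407 7.106 201.978
6 2.118 5.503 230.194
final: 230.194 9.144

Arc 1: start y=10.510, vy=13.470 → t=3.380, apex=19.758, x_land=45.023, impact vy=-19.689
  bounce: vy ← 0.88·19.689 = 17.326
Arc 2: start y=0.000, vy=17.326 → t=3.532, apex=15.300, x_land=92.074, impact vy=-17.326
  bounce: vy ← 0.88·17.326 = 15.247
Arc 3: start y=0.000, vy=15.247 → t=3.108, apex=11.849, x_land=133.478, impact vy=-15.247
  bounce: vy ← 0.88·15.247 = 13.417
Arc 4: start y=0.000, vy=13.417 → t=2.735, apex=9.176, x_land=169.914, impact vy=-13.417
  bounce: vy ← 0.88·13.417 = 11.807
Arc 5: start y=0.000, vy=11.807 → t=2.407, apex=7.106, x_land=201.978, impact vy=-11.807
  bounce: vy ← 0.88·11.807 = 10.390
Arc 6: start y=0.000, vy=10.390 → t=2.118, apex=5.503, x_land=230.194, impact vy=-10.390
  bounce: vy ← 0.88·10.390 = 9.144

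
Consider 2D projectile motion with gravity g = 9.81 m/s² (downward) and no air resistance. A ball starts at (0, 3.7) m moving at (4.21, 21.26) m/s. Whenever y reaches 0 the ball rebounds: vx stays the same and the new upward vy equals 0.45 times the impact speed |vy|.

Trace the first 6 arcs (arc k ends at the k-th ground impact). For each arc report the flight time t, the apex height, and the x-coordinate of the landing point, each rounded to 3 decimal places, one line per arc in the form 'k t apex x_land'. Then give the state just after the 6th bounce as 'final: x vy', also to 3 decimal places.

1 4.502 26.737 18.953
2 2.101 5.414 27.799
3 0.946 1.096 31.780
4 0.426 0.222 33.572
5 0.191 0.045 34.378
6 0.086 0.009 34.740
final: 34.740 0.190

Arc 1: start y=3.700, vy=21.260 → t=4.502, apex=26.737, x_land=18.953, impact vy=-22.904
  bounce: vy ← 0.45·22.904 = 10.307
Arc 2: start y=0.000, vy=10.307 → t=2.101, apex=5.414, x_land=27.799, impact vy=-10.307
  bounce: vy ← 0.45·10.307 = 4.638
Arc 3: start y=0.000, vy=4.638 → t=0.946, apex=1.096, x_land=31.780, impact vy=-4.638
  bounce: vy ← 0.45·4.638 = 2.087
Arc 4: start y=0.000, vy=2.087 → t=0.426, apex=0.222, x_land=33.572, impact vy=-2.087
  bounce: vy ← 0.45·2.087 = 0.939
Arc 5: start y=0.000, vy=0.939 → t=0.191, apex=0.045, x_land=34.378, impact vy=-0.939
  bounce: vy ← 0.45·0.939 = 0.423
Arc 6: start y=0.000, vy=0.423 → t=0.086, apex=0.009, x_land=34.740, impact vy=-0.423
  bounce: vy ← 0.45·0.423 = 0.190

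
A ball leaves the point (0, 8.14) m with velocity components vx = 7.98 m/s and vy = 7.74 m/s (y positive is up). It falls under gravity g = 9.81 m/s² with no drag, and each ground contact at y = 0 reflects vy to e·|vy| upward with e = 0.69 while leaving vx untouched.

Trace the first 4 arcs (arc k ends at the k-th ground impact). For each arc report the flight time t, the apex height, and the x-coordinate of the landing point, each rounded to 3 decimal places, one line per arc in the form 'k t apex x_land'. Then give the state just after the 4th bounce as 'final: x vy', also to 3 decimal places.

Arc 1: start y=8.140, vy=7.740 → t=2.300, apex=11.193, x_land=18.351, impact vy=-14.819
  bounce: vy ← 0.69·14.819 = 10.225
Arc 2: start y=0.000, vy=10.225 → t=2.085, apex=5.329, x_land=34.987, impact vy=-10.225
  bounce: vy ← 0.69·10.225 = 7.056
Arc 3: start y=0.000, vy=7.056 → t=1.438, apex=2.537, x_land=46.466, impact vy=-7.056
  bounce: vy ← 0.69·7.056 = 4.868
Arc 4: start y=0.000, vy=4.868 → t=0.993, apex=1.208, x_land=54.386, impact vy=-4.868
  bounce: vy ← 0.69·4.868 = 3.359

1 2.300 11.193 18.351
2 2.085 5.329 34.987
3 1.438 2.537 46.466
4 0.993 1.208 54.386
final: 54.386 3.359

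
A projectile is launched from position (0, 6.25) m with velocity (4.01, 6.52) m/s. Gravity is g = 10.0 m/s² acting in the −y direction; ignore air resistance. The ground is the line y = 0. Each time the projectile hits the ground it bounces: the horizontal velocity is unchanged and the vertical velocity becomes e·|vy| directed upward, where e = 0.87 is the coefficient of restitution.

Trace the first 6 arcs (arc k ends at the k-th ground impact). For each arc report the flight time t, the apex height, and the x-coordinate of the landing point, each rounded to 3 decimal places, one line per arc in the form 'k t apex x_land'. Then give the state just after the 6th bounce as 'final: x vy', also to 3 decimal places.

Arc 1: start y=6.250, vy=6.520 → t=1.946, apex=8.376, x_land=7.804, impact vy=-12.943
  bounce: vy ← 0.87·12.943 = 11.260
Arc 2: start y=0.000, vy=11.260 → t=2.252, apex=6.339, x_land=16.835, impact vy=-11.260
  bounce: vy ← 0.87·11.260 = 9.796
Arc 3: start y=0.000, vy=9.796 → t=1.959, apex=4.798, x_land=24.692, impact vy=-9.796
  bounce: vy ← 0.87·9.796 = 8.523
Arc 4: start y=0.000, vy=8.523 → t=1.705, apex=3.632, x_land=31.527, impact vy=-8.523
  bounce: vy ← 0.87·8.523 = 7.415
Arc 5: start y=0.000, vy=7.415 → t=1.483, apex=2.749, x_land=37.474, impact vy=-7.415
  bounce: vy ← 0.87·7.415 = 6.451
Arc 6: start y=0.000, vy=6.451 → t=1.290, apex=2.081, x_land=42.647, impact vy=-6.451
  bounce: vy ← 0.87·6.451 = 5.612

1 1.946 8.376 7.804
2 2.252 6.339 16.835
3 1.959 4.798 24.692
4 1.705 3.632 31.527
5 1.483 2.749 37.474
6 1.290 2.081 42.647
final: 42.647 5.612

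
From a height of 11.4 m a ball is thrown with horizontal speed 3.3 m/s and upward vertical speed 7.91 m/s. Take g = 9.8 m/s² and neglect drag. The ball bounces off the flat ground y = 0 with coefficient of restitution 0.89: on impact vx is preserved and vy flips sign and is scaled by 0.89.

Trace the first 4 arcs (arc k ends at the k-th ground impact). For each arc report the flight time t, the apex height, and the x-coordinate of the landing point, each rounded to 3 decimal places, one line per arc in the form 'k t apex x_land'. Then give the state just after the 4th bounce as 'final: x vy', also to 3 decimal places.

Arc 1: start y=11.400, vy=7.910 → t=2.533, apex=14.592, x_land=8.358, impact vy=-16.912
  bounce: vy ← 0.89·16.912 = 15.051
Arc 2: start y=0.000, vy=15.051 → t=3.072, apex=11.559, x_land=18.495, impact vy=-15.051
  bounce: vy ← 0.89·15.051 = 13.396
Arc 3: start y=0.000, vy=13.396 → t=2.734, apex=9.156, x_land=27.517, impact vy=-13.396
  bounce: vy ← 0.89·13.396 = 11.922
Arc 4: start y=0.000, vy=11.922 → t=2.433, apex=7.252, x_land=35.546, impact vy=-11.922
  bounce: vy ← 0.89·11.922 = 10.611

1 2.533 14.592 8.358
2 3.072 11.559 18.495
3 2.734 9.156 27.517
4 2.433 7.252 35.546
final: 35.546 10.611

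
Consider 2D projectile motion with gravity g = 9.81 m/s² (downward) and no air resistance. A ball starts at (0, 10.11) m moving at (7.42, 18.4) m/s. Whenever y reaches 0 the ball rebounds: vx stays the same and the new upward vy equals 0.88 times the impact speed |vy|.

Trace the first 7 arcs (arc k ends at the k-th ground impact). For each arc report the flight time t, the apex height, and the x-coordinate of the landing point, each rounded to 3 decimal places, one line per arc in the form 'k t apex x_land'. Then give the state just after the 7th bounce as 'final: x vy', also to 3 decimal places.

1 4.238 27.366 31.443
2 4.157 21.192 62.290
3 3.658 16.411 89.434
4 3.219 12.709 113.322
5 2.833 9.842 134.342
6 2.493 7.621 152.841
7 2.194 5.902 169.119
final: 169.119 9.470

Arc 1: start y=10.110, vy=18.400 → t=4.238, apex=27.366, x_land=31.443, impact vy=-23.171
  bounce: vy ← 0.88·23.171 = 20.391
Arc 2: start y=0.000, vy=20.391 → t=4.157, apex=21.192, x_land=62.290, impact vy=-20.391
  bounce: vy ← 0.88·20.391 = 17.944
Arc 3: start y=0.000, vy=17.944 → t=3.658, apex=16.411, x_land=89.434, impact vy=-17.944
  bounce: vy ← 0.88·17.944 = 15.791
Arc 4: start y=0.000, vy=15.791 → t=3.219, apex=12.709, x_land=113.322, impact vy=-15.791
  bounce: vy ← 0.88·15.791 = 13.896
Arc 5: start y=0.000, vy=13.896 → t=2.833, apex=9.842, x_land=134.342, impact vy=-13.896
  bounce: vy ← 0.88·13.896 = 12.228
Arc 6: start y=0.000, vy=12.228 → t=2.493, apex=7.621, x_land=152.841, impact vy=-12.228
  bounce: vy ← 0.88·12.228 = 10.761
Arc 7: start y=0.000, vy=10.761 → t=2.194, apex=5.902, x_land=169.119, impact vy=-10.761
  bounce: vy ← 0.88·10.761 = 9.470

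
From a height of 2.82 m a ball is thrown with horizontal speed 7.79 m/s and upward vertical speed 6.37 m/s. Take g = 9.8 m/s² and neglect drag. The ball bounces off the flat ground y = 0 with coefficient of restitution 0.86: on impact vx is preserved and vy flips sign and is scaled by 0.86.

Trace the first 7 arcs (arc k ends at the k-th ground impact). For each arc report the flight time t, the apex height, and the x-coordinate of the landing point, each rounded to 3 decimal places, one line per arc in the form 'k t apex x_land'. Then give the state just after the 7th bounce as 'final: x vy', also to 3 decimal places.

Arc 1: start y=2.820, vy=6.370 → t=1.649, apex=4.890, x_land=12.846, impact vy=-9.790
  bounce: vy ← 0.86·9.790 = 8.420
Arc 2: start y=0.000, vy=8.420 → t=1.718, apex=3.617, x_land=26.231, impact vy=-8.420
  bounce: vy ← 0.86·8.420 = 7.241
Arc 3: start y=0.000, vy=7.241 → t=1.478, apex=2.675, x_land=37.743, impact vy=-7.241
  bounce: vy ← 0.86·7.241 = 6.227
Arc 4: start y=0.000, vy=6.227 → t=1.271, apex=1.978, x_land=47.643, impact vy=-6.227
  bounce: vy ← 0.86·6.227 = 5.355
Arc 5: start y=0.000, vy=5.355 → t=1.093, apex=1.463, x_land=56.156, impact vy=-5.355
  bounce: vy ← 0.86·5.355 = 4.606
Arc 6: start y=0.000, vy=4.606 → t=0.940, apex=1.082, x_land=63.478, impact vy=-4.606
  bounce: vy ← 0.86·4.606 = 3.961
Arc 7: start y=0.000, vy=3.961 → t=0.808, apex=0.800, x_land=69.775, impact vy=-3.961
  bounce: vy ← 0.86·3.961 = 3.406

1 1.649 4.890 12.846
2 1.718 3.617 26.231
3 1.478 2.675 37.743
4 1.271 1.978 47.643
5 1.093 1.463 56.156
6 0.940 1.082 63.478
7 0.808 0.800 69.775
final: 69.775 3.406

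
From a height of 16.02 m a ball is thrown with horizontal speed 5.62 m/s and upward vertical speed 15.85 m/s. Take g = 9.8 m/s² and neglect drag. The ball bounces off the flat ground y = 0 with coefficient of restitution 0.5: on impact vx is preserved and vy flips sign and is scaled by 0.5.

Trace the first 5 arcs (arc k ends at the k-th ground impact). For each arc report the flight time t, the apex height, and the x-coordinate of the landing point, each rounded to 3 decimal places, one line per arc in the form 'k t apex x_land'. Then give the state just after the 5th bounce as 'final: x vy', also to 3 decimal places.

1 4.043 28.837 22.723
2 2.426 7.209 36.357
3 1.213 1.802 43.174
4 0.606 0.451 46.582
5 0.303 0.113 48.287
final: 48.287 0.743

Arc 1: start y=16.020, vy=15.850 → t=4.043, apex=28.837, x_land=22.723, impact vy=-23.774
  bounce: vy ← 0.5·23.774 = 11.887
Arc 2: start y=0.000, vy=11.887 → t=2.426, apex=7.209, x_land=36.357, impact vy=-11.887
  bounce: vy ← 0.5·11.887 = 5.944
Arc 3: start y=0.000, vy=5.944 → t=1.213, apex=1.802, x_land=43.174, impact vy=-5.944
  bounce: vy ← 0.5·5.944 = 2.972
Arc 4: start y=0.000, vy=2.972 → t=0.606, apex=0.451, x_land=46.582, impact vy=-2.972
  bounce: vy ← 0.5·2.972 = 1.486
Arc 5: start y=0.000, vy=1.486 → t=0.303, apex=0.113, x_land=48.287, impact vy=-1.486
  bounce: vy ← 0.5·1.486 = 0.743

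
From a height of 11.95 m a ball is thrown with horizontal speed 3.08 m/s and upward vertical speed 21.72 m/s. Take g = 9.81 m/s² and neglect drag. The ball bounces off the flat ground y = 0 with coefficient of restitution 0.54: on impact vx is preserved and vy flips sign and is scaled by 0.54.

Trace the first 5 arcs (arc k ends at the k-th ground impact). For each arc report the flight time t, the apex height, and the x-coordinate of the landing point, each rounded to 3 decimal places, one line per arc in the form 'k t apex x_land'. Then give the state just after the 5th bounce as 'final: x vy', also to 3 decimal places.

1 4.923 35.995 15.163
2 2.926 10.496 24.174
3 1.580 3.061 29.040
4 0.853 0.892 31.667
5 0.461 0.260 33.086
final: 33.086 1.220

Arc 1: start y=11.950, vy=21.720 → t=4.923, apex=35.995, x_land=15.163, impact vy=-26.575
  bounce: vy ← 0.54·26.575 = 14.350
Arc 2: start y=0.000, vy=14.350 → t=2.926, apex=10.496, x_land=24.174, impact vy=-14.350
  bounce: vy ← 0.54·14.350 = 7.749
Arc 3: start y=0.000, vy=7.749 → t=1.580, apex=3.061, x_land=29.040, impact vy=-7.749
  bounce: vy ← 0.54·7.749 = 4.185
Arc 4: start y=0.000, vy=4.185 → t=0.853, apex=0.892, x_land=31.667, impact vy=-4.185
  bounce: vy ← 0.54·4.185 = 2.260
Arc 5: start y=0.000, vy=2.260 → t=0.461, apex=0.260, x_land=33.086, impact vy=-2.260
  bounce: vy ← 0.54·2.260 = 1.220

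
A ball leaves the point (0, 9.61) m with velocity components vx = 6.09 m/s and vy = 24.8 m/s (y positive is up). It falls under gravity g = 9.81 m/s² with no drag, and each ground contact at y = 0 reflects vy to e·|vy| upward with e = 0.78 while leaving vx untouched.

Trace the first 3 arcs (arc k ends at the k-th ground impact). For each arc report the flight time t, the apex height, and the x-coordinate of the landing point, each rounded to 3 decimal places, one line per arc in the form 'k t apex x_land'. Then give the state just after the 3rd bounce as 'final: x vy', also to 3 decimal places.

1 5.418 40.958 32.994
2 4.508 24.919 60.447
3 3.516 15.160 81.860
final: 81.860 13.452

Arc 1: start y=9.610, vy=24.800 → t=5.418, apex=40.958, x_land=32.994, impact vy=-28.348
  bounce: vy ← 0.78·28.348 = 22.111
Arc 2: start y=0.000, vy=22.111 → t=4.508, apex=24.919, x_land=60.447, impact vy=-22.111
  bounce: vy ← 0.78·22.111 = 17.247
Arc 3: start y=0.000, vy=17.247 → t=3.516, apex=15.160, x_land=81.860, impact vy=-17.247
  bounce: vy ← 0.78·17.247 = 13.452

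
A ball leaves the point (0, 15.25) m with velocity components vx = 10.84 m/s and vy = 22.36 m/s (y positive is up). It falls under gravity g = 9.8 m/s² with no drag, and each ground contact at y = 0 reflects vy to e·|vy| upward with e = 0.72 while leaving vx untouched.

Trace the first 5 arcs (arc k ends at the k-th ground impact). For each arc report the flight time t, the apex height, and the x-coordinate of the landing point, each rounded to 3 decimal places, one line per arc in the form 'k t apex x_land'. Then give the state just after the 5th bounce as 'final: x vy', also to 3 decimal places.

1 5.166 40.759 55.997
2 4.153 21.129 101.016
3 2.990 10.953 133.431
4 2.153 5.678 156.769
5 1.550 2.944 173.573
final: 173.573 5.469

Arc 1: start y=15.250, vy=22.360 → t=5.166, apex=40.759, x_land=55.997, impact vy=-28.264
  bounce: vy ← 0.72·28.264 = 20.350
Arc 2: start y=0.000, vy=20.350 → t=4.153, apex=21.129, x_land=101.016, impact vy=-20.350
  bounce: vy ← 0.72·20.350 = 14.652
Arc 3: start y=0.000, vy=14.652 → t=2.990, apex=10.953, x_land=133.431, impact vy=-14.652
  bounce: vy ← 0.72·14.652 = 10.550
Arc 4: start y=0.000, vy=10.550 → t=2.153, apex=5.678, x_land=156.769, impact vy=-10.550
  bounce: vy ← 0.72·10.550 = 7.596
Arc 5: start y=0.000, vy=7.596 → t=1.550, apex=2.944, x_land=173.573, impact vy=-7.596
  bounce: vy ← 0.72·7.596 = 5.469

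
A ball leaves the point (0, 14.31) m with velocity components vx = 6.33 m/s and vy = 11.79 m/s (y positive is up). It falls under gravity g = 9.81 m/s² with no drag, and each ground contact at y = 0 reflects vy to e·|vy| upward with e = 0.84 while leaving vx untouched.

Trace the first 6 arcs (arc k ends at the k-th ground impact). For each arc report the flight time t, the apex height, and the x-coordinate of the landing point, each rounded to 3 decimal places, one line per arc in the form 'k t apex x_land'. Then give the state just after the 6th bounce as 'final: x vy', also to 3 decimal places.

Arc 1: start y=14.310, vy=11.790 → t=3.290, apex=21.395, x_land=20.828, impact vy=-20.488
  bounce: vy ← 0.84·20.488 = 17.210
Arc 2: start y=0.000, vy=17.210 → t=3.509, apex=15.096, x_land=43.038, impact vy=-17.210
  bounce: vy ← 0.84·17.210 = 14.456
Arc 3: start y=0.000, vy=14.456 → t=2.947, apex=10.652, x_land=61.694, impact vy=-14.456
  bounce: vy ← 0.84·14.456 = 12.143
Arc 4: start y=0.000, vy=12.143 → t=2.476, apex=7.516, x_land=77.366, impact vy=-12.143
  bounce: vy ← 0.84·12.143 = 10.200
Arc 5: start y=0.000, vy=10.200 → t=2.080, apex=5.303, x_land=90.529, impact vy=-10.200
  bounce: vy ← 0.84·10.200 = 8.568
Arc 6: start y=0.000, vy=8.568 → t=1.747, apex=3.742, x_land=101.587, impact vy=-8.568
  bounce: vy ← 0.84·8.568 = 7.197

1 3.290 21.395 20.828
2 3.509 15.096 43.038
3 2.947 10.652 61.694
4 2.476 7.516 77.366
5 2.080 5.303 90.529
6 1.747 3.742 101.587
final: 101.587 7.197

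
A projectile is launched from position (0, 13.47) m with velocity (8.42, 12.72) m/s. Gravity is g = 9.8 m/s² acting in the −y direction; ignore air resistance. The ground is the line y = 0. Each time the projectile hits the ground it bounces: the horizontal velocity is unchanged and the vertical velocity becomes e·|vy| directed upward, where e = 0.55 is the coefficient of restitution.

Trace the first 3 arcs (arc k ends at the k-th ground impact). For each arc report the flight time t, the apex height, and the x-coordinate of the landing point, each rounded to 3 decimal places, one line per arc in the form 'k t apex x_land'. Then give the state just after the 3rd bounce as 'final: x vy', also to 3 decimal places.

1 3.404 21.725 28.658
2 2.316 6.572 48.161
3 1.274 1.988 58.887
final: 58.887 3.433

Arc 1: start y=13.470, vy=12.720 → t=3.404, apex=21.725, x_land=28.658, impact vy=-20.635
  bounce: vy ← 0.55·20.635 = 11.349
Arc 2: start y=0.000, vy=11.349 → t=2.316, apex=6.572, x_land=48.161, impact vy=-11.349
  bounce: vy ← 0.55·11.349 = 6.242
Arc 3: start y=0.000, vy=6.242 → t=1.274, apex=1.988, x_land=58.887, impact vy=-6.242
  bounce: vy ← 0.55·6.242 = 3.433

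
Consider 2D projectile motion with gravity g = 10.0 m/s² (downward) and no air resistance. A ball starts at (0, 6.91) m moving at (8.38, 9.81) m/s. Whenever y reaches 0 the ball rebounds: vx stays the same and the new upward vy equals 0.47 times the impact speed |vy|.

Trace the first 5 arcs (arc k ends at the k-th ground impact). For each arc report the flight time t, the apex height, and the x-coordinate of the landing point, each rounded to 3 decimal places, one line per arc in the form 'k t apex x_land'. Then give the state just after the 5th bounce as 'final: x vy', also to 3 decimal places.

Arc 1: start y=6.910, vy=9.810 → t=2.512, apex=11.722, x_land=21.052, impact vy=-15.311
  bounce: vy ← 0.47·15.311 = 7.196
Arc 2: start y=0.000, vy=7.196 → t=1.439, apex=2.589, x_land=33.113, impact vy=-7.196
  bounce: vy ← 0.47·7.196 = 3.382
Arc 3: start y=0.000, vy=3.382 → t=0.676, apex=0.572, x_land=38.781, impact vy=-3.382
  bounce: vy ← 0.47·3.382 = 1.590
Arc 4: start y=0.000, vy=1.590 → t=0.318, apex=0.126, x_land=41.446, impact vy=-1.590
  bounce: vy ← 0.47·1.590 = 0.747
Arc 5: start y=0.000, vy=0.747 → t=0.149, apex=0.028, x_land=42.698, impact vy=-0.747
  bounce: vy ← 0.47·0.747 = 0.351

1 2.512 11.722 21.052
2 1.439 2.589 33.113
3 0.676 0.572 38.781
4 0.318 0.126 41.446
5 0.149 0.028 42.698
final: 42.698 0.351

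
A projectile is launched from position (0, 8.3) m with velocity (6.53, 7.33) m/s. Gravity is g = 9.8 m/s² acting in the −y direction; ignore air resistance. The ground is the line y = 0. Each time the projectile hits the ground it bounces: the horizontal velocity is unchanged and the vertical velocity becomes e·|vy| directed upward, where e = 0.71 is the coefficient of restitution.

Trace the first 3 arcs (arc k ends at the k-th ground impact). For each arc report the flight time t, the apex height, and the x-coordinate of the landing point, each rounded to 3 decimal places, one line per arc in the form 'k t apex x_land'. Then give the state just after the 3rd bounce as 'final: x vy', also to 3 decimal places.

Arc 1: start y=8.300, vy=7.330 → t=2.249, apex=11.041, x_land=14.686, impact vy=-14.711
  bounce: vy ← 0.71·14.711 = 10.445
Arc 2: start y=0.000, vy=10.445 → t=2.132, apex=5.566, x_land=28.606, impact vy=-10.445
  bounce: vy ← 0.71·10.445 = 7.416
Arc 3: start y=0.000, vy=7.416 → t=1.513, apex=2.806, x_land=38.488, impact vy=-7.416
  bounce: vy ← 0.71·7.416 = 5.265

1 2.249 11.041 14.686
2 2.132 5.566 28.606
3 1.513 2.806 38.488
final: 38.488 5.265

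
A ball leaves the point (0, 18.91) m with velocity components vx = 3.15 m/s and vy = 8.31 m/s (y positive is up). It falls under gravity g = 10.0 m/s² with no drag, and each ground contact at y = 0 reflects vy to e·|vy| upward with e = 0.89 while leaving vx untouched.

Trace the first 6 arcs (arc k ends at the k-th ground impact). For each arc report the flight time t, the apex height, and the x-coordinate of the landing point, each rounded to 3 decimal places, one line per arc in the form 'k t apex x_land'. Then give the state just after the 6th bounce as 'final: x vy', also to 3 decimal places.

1 2.946 22.363 9.279
2 3.764 17.714 21.137
3 3.350 14.031 31.691
4 2.982 11.114 41.084
5 2.654 8.803 49.443
6 2.362 6.973 56.883
final: 56.883 10.510

Arc 1: start y=18.910, vy=8.310 → t=2.946, apex=22.363, x_land=9.279, impact vy=-21.148
  bounce: vy ← 0.89·21.148 = 18.822
Arc 2: start y=0.000, vy=18.822 → t=3.764, apex=17.714, x_land=21.137, impact vy=-18.822
  bounce: vy ← 0.89·18.822 = 16.752
Arc 3: start y=0.000, vy=16.752 → t=3.350, apex=14.031, x_land=31.691, impact vy=-16.752
  bounce: vy ← 0.89·16.752 = 14.909
Arc 4: start y=0.000, vy=14.909 → t=2.982, apex=11.114, x_land=41.084, impact vy=-14.909
  bounce: vy ← 0.89·14.909 = 13.269
Arc 5: start y=0.000, vy=13.269 → t=2.654, apex=8.803, x_land=49.443, impact vy=-13.269
  bounce: vy ← 0.89·13.269 = 11.809
Arc 6: start y=0.000, vy=11.809 → t=2.362, apex=6.973, x_land=56.883, impact vy=-11.809
  bounce: vy ← 0.89·11.809 = 10.510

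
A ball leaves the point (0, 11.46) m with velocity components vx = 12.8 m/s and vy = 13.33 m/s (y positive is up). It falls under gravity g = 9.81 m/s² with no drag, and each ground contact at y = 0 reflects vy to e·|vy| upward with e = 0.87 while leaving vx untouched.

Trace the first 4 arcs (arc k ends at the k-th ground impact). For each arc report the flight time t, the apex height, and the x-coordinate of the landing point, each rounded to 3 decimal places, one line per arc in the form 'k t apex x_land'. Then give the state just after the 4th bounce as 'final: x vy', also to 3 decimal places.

1 3.404 20.517 43.571
2 3.559 15.529 89.122
3 3.096 11.754 128.750
4 2.694 8.897 163.227
final: 163.227 11.494

Arc 1: start y=11.460, vy=13.330 → t=3.404, apex=20.517, x_land=43.571, impact vy=-20.063
  bounce: vy ← 0.87·20.063 = 17.455
Arc 2: start y=0.000, vy=17.455 → t=3.559, apex=15.529, x_land=89.122, impact vy=-17.455
  bounce: vy ← 0.87·17.455 = 15.186
Arc 3: start y=0.000, vy=15.186 → t=3.096, apex=11.754, x_land=128.750, impact vy=-15.186
  bounce: vy ← 0.87·15.186 = 13.212
Arc 4: start y=0.000, vy=13.212 → t=2.694, apex=8.897, x_land=163.227, impact vy=-13.212
  bounce: vy ← 0.87·13.212 = 11.494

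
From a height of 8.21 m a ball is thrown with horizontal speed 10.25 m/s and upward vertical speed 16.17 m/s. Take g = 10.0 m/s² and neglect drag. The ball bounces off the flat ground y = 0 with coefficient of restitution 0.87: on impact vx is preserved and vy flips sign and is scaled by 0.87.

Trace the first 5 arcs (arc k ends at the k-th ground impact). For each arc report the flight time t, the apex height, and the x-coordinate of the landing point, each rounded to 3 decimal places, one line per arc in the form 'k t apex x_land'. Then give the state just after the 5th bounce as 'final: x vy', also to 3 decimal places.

Arc 1: start y=8.210, vy=16.170 → t=3.680, apex=21.283, x_land=37.722, impact vy=-20.632
  bounce: vy ← 0.87·20.632 = 17.950
Arc 2: start y=0.000, vy=17.950 → t=3.590, apex=16.109, x_land=74.519, impact vy=-17.950
  bounce: vy ← 0.87·17.950 = 15.616
Arc 3: start y=0.000, vy=15.616 → t=3.123, apex=12.193, x_land=106.532, impact vy=-15.616
  bounce: vy ← 0.87·15.616 = 13.586
Arc 4: start y=0.000, vy=13.586 → t=2.717, apex=9.229, x_land=134.383, impact vy=-13.586
  bounce: vy ← 0.87·13.586 = 11.820
Arc 5: start y=0.000, vy=11.820 → t=2.364, apex=6.985, x_land=158.614, impact vy=-11.820
  bounce: vy ← 0.87·11.820 = 10.283

1 3.680 21.283 37.722
2 3.590 16.109 74.519
3 3.123 12.193 106.532
4 2.717 9.229 134.383
5 2.364 6.985 158.614
final: 158.614 10.283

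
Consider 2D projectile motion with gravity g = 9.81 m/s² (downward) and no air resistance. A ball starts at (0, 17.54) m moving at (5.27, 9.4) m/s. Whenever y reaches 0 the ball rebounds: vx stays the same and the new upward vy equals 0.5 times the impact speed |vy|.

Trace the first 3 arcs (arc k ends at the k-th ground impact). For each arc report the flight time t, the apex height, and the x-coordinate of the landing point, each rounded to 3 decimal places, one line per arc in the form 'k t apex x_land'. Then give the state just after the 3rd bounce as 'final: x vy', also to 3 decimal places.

Arc 1: start y=17.540, vy=9.400 → t=3.078, apex=22.044, x_land=16.222, impact vy=-20.797
  bounce: vy ← 0.5·20.797 = 10.398
Arc 2: start y=0.000, vy=10.398 → t=2.120, apex=5.511, x_land=27.394, impact vy=-10.398
  bounce: vy ← 0.5·10.398 = 5.199
Arc 3: start y=0.000, vy=5.199 → t=1.060, apex=1.378, x_land=32.980, impact vy=-5.199
  bounce: vy ← 0.5·5.199 = 2.600

1 3.078 22.044 16.222
2 2.120 5.511 27.394
3 1.060 1.378 32.980
final: 32.980 2.600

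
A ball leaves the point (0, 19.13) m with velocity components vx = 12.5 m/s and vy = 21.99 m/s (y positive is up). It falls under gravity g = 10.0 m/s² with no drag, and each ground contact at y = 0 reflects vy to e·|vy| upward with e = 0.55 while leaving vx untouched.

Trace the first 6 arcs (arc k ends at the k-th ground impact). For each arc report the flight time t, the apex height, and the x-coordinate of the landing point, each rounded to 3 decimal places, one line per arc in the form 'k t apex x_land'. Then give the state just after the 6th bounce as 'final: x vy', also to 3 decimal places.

Arc 1: start y=19.130, vy=21.990 → t=5.142, apex=43.308, x_land=64.276, impact vy=-29.431
  bounce: vy ← 0.55·29.431 = 16.187
Arc 2: start y=0.000, vy=16.187 → t=3.237, apex=13.101, x_land=104.743, impact vy=-16.187
  bounce: vy ← 0.55·16.187 = 8.903
Arc 3: start y=0.000, vy=8.903 → t=1.781, apex=3.963, x_land=127.000, impact vy=-8.903
  bounce: vy ← 0.55·8.903 = 4.897
Arc 4: start y=0.000, vy=4.897 → t=0.979, apex=1.199, x_land=139.241, impact vy=-4.897
  bounce: vy ← 0.55·4.897 = 2.693
Arc 5: start y=0.000, vy=2.693 → t=0.539, apex=0.363, x_land=145.974, impact vy=-2.693
  bounce: vy ← 0.55·2.693 = 1.481
Arc 6: start y=0.000, vy=1.481 → t=0.296, apex=0.110, x_land=149.677, impact vy=-1.481
  bounce: vy ← 0.55·1.481 = 0.815

1 5.142 43.308 64.276
2 3.237 13.101 104.743
3 1.781 3.963 127.000
4 0.979 1.199 139.241
5 0.539 0.363 145.974
6 0.296 0.110 149.677
final: 149.677 0.815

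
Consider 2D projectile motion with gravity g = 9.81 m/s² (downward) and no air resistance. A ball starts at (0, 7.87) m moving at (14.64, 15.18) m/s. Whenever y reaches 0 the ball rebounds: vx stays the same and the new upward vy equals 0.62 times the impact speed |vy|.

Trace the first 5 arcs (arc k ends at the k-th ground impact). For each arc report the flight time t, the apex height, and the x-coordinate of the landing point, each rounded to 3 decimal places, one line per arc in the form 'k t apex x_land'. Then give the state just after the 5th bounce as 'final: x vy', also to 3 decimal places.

Arc 1: start y=7.870, vy=15.180 → t=3.547, apex=19.615, x_land=51.930, impact vy=-19.617
  bounce: vy ← 0.62·19.617 = 12.163
Arc 2: start y=0.000, vy=12.163 → t=2.480, apex=7.540, x_land=88.232, impact vy=-12.163
  bounce: vy ← 0.62·12.163 = 7.541
Arc 3: start y=0.000, vy=7.541 → t=1.537, apex=2.898, x_land=110.740, impact vy=-7.541
  bounce: vy ← 0.62·7.541 = 4.675
Arc 4: start y=0.000, vy=4.675 → t=0.953, apex=1.114, x_land=124.694, impact vy=-4.675
  bounce: vy ← 0.62·4.675 = 2.899
Arc 5: start y=0.000, vy=2.899 → t=0.591, apex=0.428, x_land=133.346, impact vy=-2.899
  bounce: vy ← 0.62·2.899 = 1.797

1 3.547 19.615 51.930
2 2.480 7.540 88.232
3 1.537 2.898 110.740
4 0.953 1.114 124.694
5 0.591 0.428 133.346
final: 133.346 1.797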